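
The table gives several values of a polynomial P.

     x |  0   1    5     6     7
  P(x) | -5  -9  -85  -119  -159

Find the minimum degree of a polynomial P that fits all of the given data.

2

Divided differences on the nodes 0, 1, 5, 6, 7:
  order 0: -5  -9  -85  -119  -159
  order 1: -4  -19  -34  -40
  order 2: -3  -3  -3
  order 3: 0  0
  order 4: 0
The order-2 divided differences are all -3 (nonzero) and every higher order vanishes, so the data lies on a polynomial of degree exactly 2.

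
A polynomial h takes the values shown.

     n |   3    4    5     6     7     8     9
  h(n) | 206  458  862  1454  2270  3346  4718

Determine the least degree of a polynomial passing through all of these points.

Forward differences of the values at n = 3, 4, 5, 6, 7, 8, 9:
  h  : 206  458  862  1454  2270  3346  4718
  Δ  : 252  404  592  816  1076  1372
  Δ^2: 152  188  224  260  296
  Δ^3: 36  36  36  36
  Δ^4: 0  0  0
  Δ^5: 0  0
  Δ^6: 0
The third differences are constant (36) and nonzero, while all higher differences vanish, so the minimal degree is 3.

3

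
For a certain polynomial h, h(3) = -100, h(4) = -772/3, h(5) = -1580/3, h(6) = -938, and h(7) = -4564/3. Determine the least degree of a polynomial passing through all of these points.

3

Forward differences of the values at u = 3, 4, 5, 6, 7:
  h  : -100  -772/3  -1580/3  -938  -4564/3
  Δ  : -472/3  -808/3  -1234/3  -1750/3
  Δ^2: -112  -142  -172
  Δ^3: -30  -30
  Δ^4: 0
The third differences are constant (-30) and nonzero, while all higher differences vanish, so the minimal degree is 3.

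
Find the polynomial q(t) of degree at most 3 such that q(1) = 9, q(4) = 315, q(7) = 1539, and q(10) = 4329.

q(t) = 4t^3 + 3t^2 + 3t - 1

Using the Lagrange interpolation formula with nodes 1, 4, 7, 10:
  L_0(t) = (t - 4)(t - 7)(t - 10) / -162
  L_1(t) = (t - 1)(t - 7)(t - 10) / 54
  L_2(t) = (t - 1)(t - 4)(t - 10) / -54
  L_3(t) = (t - 1)(t - 4)(t - 7) / 162
Then q(t) = 9·L_0(t) + 315·L_1(t) + 1539·L_2(t) + 4329·L_3(t).
Expanding and collecting terms gives q(t) = 4t^3 + 3t^2 + 3t - 1.
Check: q(7) = 1539. ✓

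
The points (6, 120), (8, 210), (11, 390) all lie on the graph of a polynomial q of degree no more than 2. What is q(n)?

Write q(n) = an^2 + bn + c. Substituting each data point gives a linear system:
  36a + 6b + c = 120
  64a + 8b + c = 210
  121a + 11b + c = 390
Solving the system yields a = 3, b = 3, c = -6.
So q(n) = 3n² + 3n - 6.
Check: q(6) = 120. ✓

q(n) = 3n^2 + 3n - 6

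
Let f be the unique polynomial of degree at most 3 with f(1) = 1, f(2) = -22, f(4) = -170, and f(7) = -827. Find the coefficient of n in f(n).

0

Write f(n) = an^3 + bn^2 + cn + d. Substituting each data point gives a linear system:
  a + b + c + d = 1
  8a + 4b + 2c + d = -22
  64a + 16b + 4c + d = -170
  343a + 49b + 7c + d = -827
Solving the system yields a = -2, b = -3, c = 0, d = 6.
So f(n) = -2n^3 - 3n^2 + 6.
The coefficient of n is 0.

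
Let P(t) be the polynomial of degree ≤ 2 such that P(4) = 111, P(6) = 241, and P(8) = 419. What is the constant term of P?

Write P(t) = at^2 + bt + c. Substituting each data point gives a linear system:
  16a + 4b + c = 111
  36a + 6b + c = 241
  64a + 8b + c = 419
Solving the system yields a = 6, b = 5, c = -5.
So P(t) = 6t^2 + 5t - 5.
The constant term is -5.

-5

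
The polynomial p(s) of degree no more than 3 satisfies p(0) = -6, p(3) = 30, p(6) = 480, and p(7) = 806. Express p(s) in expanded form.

p(s) = 3s^3 - 4s^2 - 3s - 6

Write p(s) = as^3 + bs^2 + cs + d. Substituting each data point gives a linear system:
  d = -6
  27a + 9b + 3c + d = 30
  216a + 36b + 6c + d = 480
  343a + 49b + 7c + d = 806
Solving the system yields a = 3, b = -4, c = -3, d = -6.
So p(s) = 3s³ - 4s² - 3s - 6.
Check: p(7) = 806. ✓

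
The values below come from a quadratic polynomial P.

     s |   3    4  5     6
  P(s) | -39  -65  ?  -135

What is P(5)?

On equispaced nodes a degree-2 polynomial has vanishing third forward difference, so
  - P(3) + 3·P(4) - 3·P(5) + P(6) = 0.
Substituting the known values and solving for P(5):
  -3·P(5) = 291
  P(5) = -97.

-97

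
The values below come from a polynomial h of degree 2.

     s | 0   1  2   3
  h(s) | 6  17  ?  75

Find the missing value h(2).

40

The 3 known points determine the degree-2 polynomial uniquely.
Write h(s) = as^2 + bs + c. Substituting each data point gives a linear system:
  c = 6
  a + b + c = 17
  9a + 3b + c = 75
Solving the system yields a = 6, b = 5, c = 6.
So h(s) = 6s^2 + 5s + 6.
Then h(2) = 40.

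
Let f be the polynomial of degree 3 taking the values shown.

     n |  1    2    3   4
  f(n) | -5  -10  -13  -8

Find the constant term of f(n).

Write f(n) = an^3 + bn^2 + cn + d. Substituting each data point gives a linear system:
  a + b + c + d = -5
  8a + 4b + 2c + d = -10
  27a + 9b + 3c + d = -13
  64a + 16b + 4c + d = -8
Solving the system yields a = 1, b = -5, c = 3, d = -4.
So f(n) = n³ - 5n² + 3n - 4.
The constant term is -4.

-4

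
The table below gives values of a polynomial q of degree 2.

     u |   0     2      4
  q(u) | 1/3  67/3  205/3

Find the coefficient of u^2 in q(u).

3

Write q(u) = au^2 + bu + c. Substituting each data point gives a linear system:
  c = 1/3
  4a + 2b + c = 67/3
  16a + 4b + c = 205/3
Solving the system yields a = 3, b = 5, c = 1/3.
So q(u) = 3u^2 + 5u + 1/3.
The leading coefficient is 3.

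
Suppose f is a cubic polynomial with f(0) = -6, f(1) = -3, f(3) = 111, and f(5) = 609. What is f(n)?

f(n) = 6n^3 - 6n^2 + 3n - 6

Using the Lagrange interpolation formula with nodes 0, 1, 3, 5:
  L_0(n) = (n - 1)(n - 3)(n - 5) / -15
  L_1(n) = n(n - 3)(n - 5) / 8
  L_2(n) = n(n - 1)(n - 5) / -12
  L_3(n) = n(n - 1)(n - 3) / 40
Then f(n) = -6·L_0(n) - 3·L_1(n) + 111·L_2(n) + 609·L_3(n).
Expanding and collecting terms gives f(n) = 6n³ - 6n² + 3n - 6.
Check: f(5) = 609. ✓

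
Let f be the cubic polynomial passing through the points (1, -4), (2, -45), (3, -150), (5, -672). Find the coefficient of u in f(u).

0

Write f(u) = au^3 + bu^2 + cu + d. Substituting each data point gives a linear system:
  a + b + c + d = -4
  8a + 4b + 2c + d = -45
  27a + 9b + 3c + d = -150
  125a + 25b + 5c + d = -672
Solving the system yields a = -5, b = -2, c = 0, d = 3.
So f(u) = -5u³ - 2u² + 3.
The coefficient of u is 0.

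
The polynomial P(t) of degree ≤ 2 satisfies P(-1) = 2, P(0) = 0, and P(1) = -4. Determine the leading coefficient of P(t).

-1

Write P(t) = at^2 + bt + c. Substituting each data point gives a linear system:
  a - b + c = 2
  c = 0
  a + b + c = -4
Solving the system yields a = -1, b = -3, c = 0.
So P(t) = -t^2 - 3t.
The leading coefficient is -1.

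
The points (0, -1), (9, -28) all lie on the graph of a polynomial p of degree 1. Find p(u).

p(u) = -3u - 1

Write p(u) = au + b. Substituting each data point gives a linear system:
  b = -1
  9a + b = -28
Solving the system yields a = -3, b = -1.
So p(u) = -3u - 1.
Check: p(0) = -1. ✓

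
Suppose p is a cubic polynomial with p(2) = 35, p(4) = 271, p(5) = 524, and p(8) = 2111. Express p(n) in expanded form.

Using the Lagrange interpolation formula with nodes 2, 4, 5, 8:
  L_0(n) = (n - 4)(n - 5)(n - 8) / -36
  L_1(n) = (n - 2)(n - 5)(n - 8) / 8
  L_2(n) = (n - 2)(n - 4)(n - 8) / -9
  L_3(n) = (n - 2)(n - 4)(n - 5) / 72
Then p(n) = 35·L_0(n) + 271·L_1(n) + 524·L_2(n) + 2111·L_3(n).
Expanding and collecting terms gives p(n) = 4n^3 + n^2 - 1.
Check: p(4) = 271. ✓

p(n) = 4n^3 + n^2 - 1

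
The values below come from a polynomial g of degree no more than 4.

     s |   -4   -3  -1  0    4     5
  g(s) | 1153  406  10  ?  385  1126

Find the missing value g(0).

1

The 5 known points determine the degree-4 polynomial uniquely.
Write g(s) = as^4 + bs^3 + cs^2 + ds + e. Substituting each data point gives a linear system:
  256a - 64b + 16c - 4d + e = 1153
  81a - 27b + 9c - 3d + e = 406
  a - b + c - d + e = 10
  256a + 64b + 16c + 4d + e = 385
  625a + 125b + 25c + 5d + e = 1126
Solving the system yields a = 3, b = -6, c = 0, d = 0, e = 1.
So g(s) = 3s^4 - 6s^3 + 1.
Then g(0) = 1.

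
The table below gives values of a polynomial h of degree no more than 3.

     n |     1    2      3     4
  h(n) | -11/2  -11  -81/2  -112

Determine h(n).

Write h(n) = an^3 + bn^2 + cn + d. Substituting each data point gives a linear system:
  a + b + c + d = -11/2
  8a + 4b + 2c + d = -11
  27a + 9b + 3c + d = -81/2
  64a + 16b + 4c + d = -112
Solving the system yields a = -3, b = 6, c = -5/2, d = -6.
So h(n) = -3n^3 + 6n^2 - (5/2)n - 6.
Check: h(1) = -11/2. ✓

h(n) = -3n^3 + 6n^2 - (5/2)n - 6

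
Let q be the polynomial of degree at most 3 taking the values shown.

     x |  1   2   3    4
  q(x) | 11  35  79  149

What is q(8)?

809

Forward differences of the values at x = 1, 2, 3, 4:
  q  : 11  35  79  149
  Δ  : 24  44  70
  Δ^2: 20  26
  Δ^3: 6
The third differences are constant, confirming degree 3.
Interpolating (Newton forward form) and evaluating at x = 8 gives q(8) = 809.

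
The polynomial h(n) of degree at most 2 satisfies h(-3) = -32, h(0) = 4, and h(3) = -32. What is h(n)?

Write h(n) = an^2 + bn + c. Substituting each data point gives a linear system:
  9a - 3b + c = -32
  c = 4
  9a + 3b + c = -32
Solving the system yields a = -4, b = 0, c = 4.
So h(n) = -4n² + 4.
Check: h(3) = -32. ✓

h(n) = -4n^2 + 4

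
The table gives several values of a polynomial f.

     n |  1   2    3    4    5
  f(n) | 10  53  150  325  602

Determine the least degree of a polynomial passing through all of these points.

Forward differences of the values at n = 1, 2, 3, 4, 5:
  f  : 10  53  150  325  602
  Δ  : 43  97  175  277
  Δ^2: 54  78  102
  Δ^3: 24  24
  Δ^4: 0
The third differences are constant (24) and nonzero, while all higher differences vanish, so the minimal degree is 3.

3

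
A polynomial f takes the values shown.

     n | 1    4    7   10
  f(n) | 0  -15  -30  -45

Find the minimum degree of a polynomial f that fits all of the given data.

Forward differences of the values at n = 1, 4, 7, 10:
  f  : 0  -15  -30  -45
  Δ  : -15  -15  -15
  Δ^2: 0  0
  Δ^3: 0
The first differences are constant (-15) and nonzero, while all higher differences vanish, so the minimal degree is 1.

1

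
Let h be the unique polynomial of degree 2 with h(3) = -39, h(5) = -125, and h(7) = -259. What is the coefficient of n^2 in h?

-6

Write h(n) = an^2 + bn + c. Substituting each data point gives a linear system:
  9a + 3b + c = -39
  25a + 5b + c = -125
  49a + 7b + c = -259
Solving the system yields a = -6, b = 5, c = 0.
So h(n) = -6n² + 5n.
The leading coefficient is -6.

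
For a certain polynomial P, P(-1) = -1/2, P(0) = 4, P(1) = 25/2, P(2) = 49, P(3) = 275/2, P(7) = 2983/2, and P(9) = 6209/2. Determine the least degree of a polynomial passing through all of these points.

Divided differences on the nodes -1, 0, 1, 2, 3, 7, 9:
  order 0: -1/2  4  25/2  49  275/2  2983/2  6209/2
  order 1: 9/2  17/2  73/2  177/2  677/2  1613/2
  order 2: 2  14  26  50  78
  order 3: 4  4  4  4
  order 4: 0  0  0
  order 5: 0  0
  order 6: 0
The order-3 divided differences are all 4 (nonzero) and every higher order vanishes, so the data lies on a polynomial of degree exactly 3.

3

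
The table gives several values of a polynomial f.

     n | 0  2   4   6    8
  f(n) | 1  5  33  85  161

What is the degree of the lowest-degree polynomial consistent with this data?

2

Forward differences of the values at n = 0, 2, 4, 6, 8:
  f  : 1  5  33  85  161
  Δ  : 4  28  52  76
  Δ^2: 24  24  24
  Δ^3: 0  0
  Δ^4: 0
The second differences are constant (24) and nonzero, while all higher differences vanish, so the minimal degree is 2.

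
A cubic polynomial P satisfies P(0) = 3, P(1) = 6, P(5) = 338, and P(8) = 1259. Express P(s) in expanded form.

Write P(s) = as^3 + bs^2 + cs + d. Substituting each data point gives a linear system:
  d = 3
  a + b + c + d = 6
  125a + 25b + 5c + d = 338
  512a + 64b + 8c + d = 1259
Solving the system yields a = 2, b = 4, c = -3, d = 3.
So P(s) = 2s^3 + 4s^2 - 3s + 3.
Check: P(1) = 6. ✓

P(s) = 2s^3 + 4s^2 - 3s + 3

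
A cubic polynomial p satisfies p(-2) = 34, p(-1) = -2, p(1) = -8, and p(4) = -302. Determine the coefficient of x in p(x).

2

Write p(x) = ax^3 + bx^2 + cx + d. Substituting each data point gives a linear system:
  -8a + 4b - 2c + d = 34
  -a + b - c + d = -2
  a + b + c + d = -8
  64a + 16b + 4c + d = -302
Solving the system yields a = -5, b = 1, c = 2, d = -6.
So p(x) = -5x^3 + x^2 + 2x - 6.
The coefficient of x is 2.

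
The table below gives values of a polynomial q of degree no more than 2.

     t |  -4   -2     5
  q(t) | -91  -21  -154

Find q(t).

Using the Lagrange interpolation formula with nodes -4, -2, 5:
  L_0(t) = (t + 2)(t - 5) / 18
  L_1(t) = (t + 4)(t - 5) / -14
  L_2(t) = (t + 4)(t + 2) / 63
Then q(t) = -91·L_0(t) - 21·L_1(t) - 154·L_2(t).
Expanding and collecting terms gives q(t) = -6t^2 - t + 1.
Check: q(-4) = -91. ✓

q(t) = -6t^2 - t + 1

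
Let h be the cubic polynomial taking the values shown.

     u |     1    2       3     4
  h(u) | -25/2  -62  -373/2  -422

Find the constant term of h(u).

-2

Write h(u) = au^3 + bu^2 + cu + d. Substituting each data point gives a linear system:
  a + b + c + d = -25/2
  8a + 4b + 2c + d = -62
  27a + 9b + 3c + d = -373/2
  64a + 16b + 4c + d = -422
Solving the system yields a = -6, b = -3/2, c = -3, d = -2.
So h(u) = -6u^3 - (3/2)u^2 - 3u - 2.
The constant term is -2.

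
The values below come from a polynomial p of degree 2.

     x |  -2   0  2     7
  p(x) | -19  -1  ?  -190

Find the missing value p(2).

The 3 known points determine the degree-2 polynomial uniquely.
Write p(x) = ax^2 + bx + c. Substituting each data point gives a linear system:
  4a - 2b + c = -19
  c = -1
  49a + 7b + c = -190
Solving the system yields a = -4, b = 1, c = -1.
So p(x) = -4x² + x - 1.
Then p(2) = -15.

-15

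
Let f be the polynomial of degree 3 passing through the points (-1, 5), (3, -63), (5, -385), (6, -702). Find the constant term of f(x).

Write f(x) = ax^3 + bx^2 + cx + d. Substituting each data point gives a linear system:
  -a + b - c + d = 5
  27a + 9b + 3c + d = -63
  125a + 25b + 5c + d = -385
  216a + 36b + 6c + d = -702
Solving the system yields a = -4, b = 4, c = 3, d = 0.
So f(x) = -4x³ + 4x² + 3x.
The constant term is 0.

0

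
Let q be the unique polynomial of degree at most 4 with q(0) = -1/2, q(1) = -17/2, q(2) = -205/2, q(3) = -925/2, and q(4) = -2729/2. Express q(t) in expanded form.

q(t) = -4t^4 - 6t^3 + 3t^2 - t - 1/2

Write q(t) = at^4 + bt^3 + ct^2 + dt + e. Substituting each data point gives a linear system:
  e = -1/2
  a + b + c + d + e = -17/2
  16a + 8b + 4c + 2d + e = -205/2
  81a + 27b + 9c + 3d + e = -925/2
  256a + 64b + 16c + 4d + e = -2729/2
Solving the system yields a = -4, b = -6, c = 3, d = -1, e = -1/2.
So q(t) = -4t^4 - 6t^3 + 3t^2 - t - 1/2.
Check: q(3) = -925/2. ✓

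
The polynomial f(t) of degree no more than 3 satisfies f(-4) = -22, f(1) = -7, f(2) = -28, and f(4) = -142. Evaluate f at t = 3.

Using the Lagrange interpolation formula with nodes -4, 1, 2, 4:
  L_0(t) = (t - 1)(t - 2)(t - 4) / -240
  L_1(t) = (t + 4)(t - 2)(t - 4) / 15
  L_2(t) = (t + 4)(t - 1)(t - 4) / -12
  L_3(t) = (t + 4)(t - 1)(t - 2) / 48
Then f(t) = -22·L_0(t) - 7·L_1(t) - 28·L_2(t) - 142·L_3(t).
Expanding and collecting terms gives f(t) = -t^3 - 5t^2 + t - 2.
Evaluating at t = 3: f(3) = -71.

-71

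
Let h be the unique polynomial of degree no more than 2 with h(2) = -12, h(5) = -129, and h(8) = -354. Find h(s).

Using the Lagrange interpolation formula with nodes 2, 5, 8:
  L_0(s) = (s - 5)(s - 8) / 18
  L_1(s) = (s - 2)(s - 8) / -9
  L_2(s) = (s - 2)(s - 5) / 18
Then h(s) = -12·L_0(s) - 129·L_1(s) - 354·L_2(s).
Expanding and collecting terms gives h(s) = -6s^2 + 3s + 6.
Check: h(8) = -354. ✓

h(s) = -6s^2 + 3s + 6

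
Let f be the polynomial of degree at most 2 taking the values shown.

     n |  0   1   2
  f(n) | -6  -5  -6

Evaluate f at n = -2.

-14

Forward differences of the values at n = 0, 1, 2:
  f  : -6  -5  -6
  Δ  : 1  -1
  Δ^2: -2
The second differences are constant, confirming degree 2.
Interpolating (Newton forward form) and evaluating at n = -2 gives f(-2) = -14.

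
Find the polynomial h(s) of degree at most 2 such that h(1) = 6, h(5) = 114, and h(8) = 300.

Write h(s) = as^2 + bs + c. Substituting each data point gives a linear system:
  a + b + c = 6
  25a + 5b + c = 114
  64a + 8b + c = 300
Solving the system yields a = 5, b = -3, c = 4.
So h(s) = 5s^2 - 3s + 4.
Check: h(1) = 6. ✓

h(s) = 5s^2 - 3s + 4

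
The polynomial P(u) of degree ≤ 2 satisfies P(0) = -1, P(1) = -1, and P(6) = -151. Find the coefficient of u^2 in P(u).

-5

Write P(u) = au^2 + bu + c. Substituting each data point gives a linear system:
  c = -1
  a + b + c = -1
  36a + 6b + c = -151
Solving the system yields a = -5, b = 5, c = -1.
So P(u) = -5u² + 5u - 1.
The leading coefficient is -5.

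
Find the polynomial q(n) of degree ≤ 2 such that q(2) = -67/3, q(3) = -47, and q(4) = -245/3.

q(n) = -5n^2 + (1/3)n - 3

Write q(n) = an^2 + bn + c. Substituting each data point gives a linear system:
  4a + 2b + c = -67/3
  9a + 3b + c = -47
  16a + 4b + c = -245/3
Solving the system yields a = -5, b = 1/3, c = -3.
So q(n) = -5n² + (1/3)n - 3.
Check: q(4) = -245/3. ✓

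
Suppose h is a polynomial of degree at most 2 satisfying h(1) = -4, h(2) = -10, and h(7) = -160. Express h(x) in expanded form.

Write h(x) = ax^2 + bx + c. Substituting each data point gives a linear system:
  a + b + c = -4
  4a + 2b + c = -10
  49a + 7b + c = -160
Solving the system yields a = -4, b = 6, c = -6.
So h(x) = -4x^2 + 6x - 6.
Check: h(7) = -160. ✓

h(x) = -4x^2 + 6x - 6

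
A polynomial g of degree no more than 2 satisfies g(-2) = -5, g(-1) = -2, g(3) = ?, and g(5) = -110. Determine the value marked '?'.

The 3 known points determine the degree-2 polynomial uniquely.
Write g(s) = as^2 + bs + c. Substituting each data point gives a linear system:
  4a - 2b + c = -5
  a - b + c = -2
  25a + 5b + c = -110
Solving the system yields a = -3, b = -6, c = -5.
So g(s) = -3s² - 6s - 5.
Then g(3) = -50.

-50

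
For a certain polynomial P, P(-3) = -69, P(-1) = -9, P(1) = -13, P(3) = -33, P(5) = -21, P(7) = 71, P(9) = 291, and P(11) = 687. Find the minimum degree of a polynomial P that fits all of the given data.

3

Forward differences of the values at t = -3, -1, 1, 3, 5, 7, 9, 11:
  P  : -69  -9  -13  -33  -21  71  291  687
  Δ  : 60  -4  -20  12  92  220  396
  Δ^2: -64  -16  32  80  128  176
  Δ^3: 48  48  48  48  48
  Δ^4: 0  0  0  0
  Δ^5: 0  0  0
  Δ^6: 0  0
  Δ^7: 0
The third differences are constant (48) and nonzero, while all higher differences vanish, so the minimal degree is 3.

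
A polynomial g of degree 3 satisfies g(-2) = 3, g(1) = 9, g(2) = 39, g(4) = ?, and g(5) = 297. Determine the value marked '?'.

177

The 4 known points determine the degree-3 polynomial uniquely.
Write g(n) = an^3 + bn^2 + cn + d. Substituting each data point gives a linear system:
  -8a + 4b - 2c + d = 3
  a + b + c + d = 9
  8a + 4b + 2c + d = 39
  125a + 25b + 5c + d = 297
Solving the system yields a = 1, b = 6, c = 5, d = -3.
So g(n) = n³ + 6n² + 5n - 3.
Then g(4) = 177.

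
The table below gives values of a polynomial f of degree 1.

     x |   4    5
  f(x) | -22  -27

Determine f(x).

f(x) = -5x - 2

Using the Lagrange interpolation formula with nodes 4, 5:
  L_0(x) = (x - 5) / -1
  L_1(x) = (x - 4) / 1
Then f(x) = -22·L_0(x) - 27·L_1(x).
Expanding and collecting terms gives f(x) = -5x - 2.
Check: f(4) = -22. ✓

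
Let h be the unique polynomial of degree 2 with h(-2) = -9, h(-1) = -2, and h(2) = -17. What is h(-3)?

Write h(x) = ax^2 + bx + c. Substituting each data point gives a linear system:
  4a - 2b + c = -9
  a - b + c = -2
  4a + 2b + c = -17
Solving the system yields a = -3, b = -2, c = -1.
So h(x) = -3x^2 - 2x - 1.
Then h(-3) = -22.

-22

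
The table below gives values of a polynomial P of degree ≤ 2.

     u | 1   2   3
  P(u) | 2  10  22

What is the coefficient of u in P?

Write P(u) = au^2 + bu + c. Substituting each data point gives a linear system:
  a + b + c = 2
  4a + 2b + c = 10
  9a + 3b + c = 22
Solving the system yields a = 2, b = 2, c = -2.
So P(u) = 2u^2 + 2u - 2.
The coefficient of u is 2.

2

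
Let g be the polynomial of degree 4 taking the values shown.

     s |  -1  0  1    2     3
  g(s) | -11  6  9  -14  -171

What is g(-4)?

Forward differences of the values at s = -1, 0, 1, 2, 3:
  g  : -11  6  9  -14  -171
  Δ  : 17  3  -23  -157
  Δ^2: -14  -26  -134
  Δ^3: -12  -108
  Δ^4: -96
The fourth differences are constant, confirming degree 4.
Interpolating (Newton forward form) and evaluating at s = -4 gives g(-4) = -1466.

-1466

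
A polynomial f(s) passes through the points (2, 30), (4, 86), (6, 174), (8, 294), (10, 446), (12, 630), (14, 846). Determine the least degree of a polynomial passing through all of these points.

2

Forward differences of the values at s = 2, 4, 6, 8, 10, 12, 14:
  f  : 30  86  174  294  446  630  846
  Δ  : 56  88  120  152  184  216
  Δ^2: 32  32  32  32  32
  Δ^3: 0  0  0  0
  Δ^4: 0  0  0
  Δ^5: 0  0
  Δ^6: 0
The second differences are constant (32) and nonzero, while all higher differences vanish, so the minimal degree is 2.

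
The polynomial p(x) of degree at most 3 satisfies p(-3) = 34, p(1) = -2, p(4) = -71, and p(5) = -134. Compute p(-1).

Write p(x) = ax^3 + bx^2 + cx + d. Substituting each data point gives a linear system:
  -27a + 9b - 3c + d = 34
  a + b + c + d = -2
  64a + 16b + 4c + d = -71
  125a + 25b + 5c + d = -134
Solving the system yields a = -1, b = 0, c = -2, d = 1.
So p(x) = -x^3 - 2x + 1.
Then p(-1) = 4.

4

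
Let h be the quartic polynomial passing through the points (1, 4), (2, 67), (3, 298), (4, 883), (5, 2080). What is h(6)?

4219

Write h(n) = an^4 + bn^3 + cn^2 + dn + e. Substituting each data point gives a linear system:
  a + b + c + d + e = 4
  16a + 8b + 4c + 2d + e = 67
  81a + 27b + 9c + 3d + e = 298
  256a + 64b + 16c + 4d + e = 883
  625a + 125b + 25c + 5d + e = 2080
Solving the system yields a = 3, b = 1, c = 3, d = 2, e = -5.
So h(n) = 3n⁴ + n³ + 3n² + 2n - 5.
Then h(6) = 4219.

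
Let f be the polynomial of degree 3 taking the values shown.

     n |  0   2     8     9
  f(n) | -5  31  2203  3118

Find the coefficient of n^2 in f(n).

Write f(n) = an^3 + bn^2 + cn + d. Substituting each data point gives a linear system:
  d = -5
  8a + 4b + 2c + d = 31
  512a + 64b + 8c + d = 2203
  729a + 81b + 9c + d = 3118
Solving the system yields a = 4, b = 3, c = -4, d = -5.
So f(n) = 4n³ + 3n² - 4n - 5.
The coefficient of n^2 is 3.

3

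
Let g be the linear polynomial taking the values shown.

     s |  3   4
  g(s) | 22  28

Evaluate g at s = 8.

Using the Lagrange interpolation formula with nodes 3, 4:
  L_0(s) = (s - 4) / -1
  L_1(s) = (s - 3) / 1
Then g(s) = 22·L_0(s) + 28·L_1(s).
Expanding and collecting terms gives g(s) = 6s + 4.
Evaluating at s = 8: g(8) = 52.

52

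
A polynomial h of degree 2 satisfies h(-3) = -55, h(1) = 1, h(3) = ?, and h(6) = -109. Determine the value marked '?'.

-19

The 3 known points determine the degree-2 polynomial uniquely.
Write h(s) = as^2 + bs + c. Substituting each data point gives a linear system:
  9a - 3b + c = -55
  a + b + c = 1
  36a + 6b + c = -109
Solving the system yields a = -4, b = 6, c = -1.
So h(s) = -4s² + 6s - 1.
Then h(3) = -19.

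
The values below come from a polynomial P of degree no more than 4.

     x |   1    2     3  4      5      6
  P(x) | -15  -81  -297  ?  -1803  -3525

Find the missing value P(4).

The 5 known points determine the degree-4 polynomial uniquely.
Write P(x) = ax^4 + bx^3 + cx^2 + dx + e. Substituting each data point gives a linear system:
  a + b + c + d + e = -15
  16a + 8b + 4c + 2d + e = -81
  81a + 27b + 9c + 3d + e = -297
  625a + 125b + 25c + 5d + e = -1803
  1296a + 216b + 36c + 6d + e = -3525
Solving the system yields a = -2, b = -4, c = -1, d = -5, e = -3.
So P(x) = -2x^4 - 4x^3 - x^2 - 5x - 3.
Then P(4) = -807.

-807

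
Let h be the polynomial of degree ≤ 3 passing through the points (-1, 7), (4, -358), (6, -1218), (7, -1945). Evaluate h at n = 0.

Write h(n) = an^3 + bn^2 + cn + d. Substituting each data point gives a linear system:
  -a + b - c + d = 7
  64a + 16b + 4c + d = -358
  216a + 36b + 6c + d = -1218
  343a + 49b + 7c + d = -1945
Solving the system yields a = -6, b = 3, c = -4, d = -6.
So h(n) = -6n^3 + 3n^2 - 4n - 6.
Then h(0) = -6.

-6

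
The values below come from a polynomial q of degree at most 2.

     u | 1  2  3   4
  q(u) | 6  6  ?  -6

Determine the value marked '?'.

The 3 known points determine the degree-2 polynomial uniquely.
Write q(u) = au^2 + bu + c. Substituting each data point gives a linear system:
  a + b + c = 6
  4a + 2b + c = 6
  16a + 4b + c = -6
Solving the system yields a = -2, b = 6, c = 2.
So q(u) = -2u² + 6u + 2.
Then q(3) = 2.

2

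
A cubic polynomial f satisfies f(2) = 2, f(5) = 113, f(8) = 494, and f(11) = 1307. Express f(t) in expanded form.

Using the Lagrange interpolation formula with nodes 2, 5, 8, 11:
  L_0(t) = (t - 5)(t - 8)(t - 11) / -162
  L_1(t) = (t - 2)(t - 8)(t - 11) / 54
  L_2(t) = (t - 2)(t - 5)(t - 11) / -54
  L_3(t) = (t - 2)(t - 5)(t - 8) / 162
Then f(t) = 2·L_0(t) + 113·L_1(t) + 494·L_2(t) + 1307·L_3(t).
Expanding and collecting terms gives f(t) = t³ - 2t - 2.
Check: f(8) = 494. ✓

f(t) = t^3 - 2t - 2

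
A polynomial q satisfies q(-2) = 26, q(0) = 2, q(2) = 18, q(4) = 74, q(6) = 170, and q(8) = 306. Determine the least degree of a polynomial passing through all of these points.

Forward differences of the values at u = -2, 0, 2, 4, 6, 8:
  q  : 26  2  18  74  170  306
  Δ  : -24  16  56  96  136
  Δ^2: 40  40  40  40
  Δ^3: 0  0  0
  Δ^4: 0  0
  Δ^5: 0
The second differences are constant (40) and nonzero, while all higher differences vanish, so the minimal degree is 2.

2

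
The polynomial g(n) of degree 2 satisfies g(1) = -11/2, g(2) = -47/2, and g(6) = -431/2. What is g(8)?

Using the Lagrange interpolation formula with nodes 1, 2, 6:
  L_0(n) = (n - 2)(n - 6) / 5
  L_1(n) = (n - 1)(n - 6) / -4
  L_2(n) = (n - 1)(n - 2) / 20
Then g(n) = -11/2·L_0(n) - 47/2·L_1(n) - 431/2·L_2(n).
Expanding and collecting terms gives g(n) = -6n² + 1/2.
Evaluating at n = 8: g(8) = -767/2.

-767/2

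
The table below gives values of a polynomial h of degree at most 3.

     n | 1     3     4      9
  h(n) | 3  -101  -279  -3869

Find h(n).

Write h(n) = an^3 + bn^2 + cn + d. Substituting each data point gives a linear system:
  a + b + c + d = 3
  27a + 9b + 3c + d = -101
  64a + 16b + 4c + d = -279
  729a + 81b + 9c + d = -3869
Solving the system yields a = -6, b = 6, c = 2, d = 1.
So h(n) = -6n^3 + 6n^2 + 2n + 1.
Check: h(4) = -279. ✓

h(n) = -6n^3 + 6n^2 + 2n + 1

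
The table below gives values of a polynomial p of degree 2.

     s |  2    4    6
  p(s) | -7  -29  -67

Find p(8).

-121

Using the Lagrange interpolation formula with nodes 2, 4, 6:
  L_0(s) = (s - 4)(s - 6) / 8
  L_1(s) = (s - 2)(s - 6) / -4
  L_2(s) = (s - 2)(s - 4) / 8
Then p(s) = -7·L_0(s) - 29·L_1(s) - 67·L_2(s).
Expanding and collecting terms gives p(s) = -2s^2 + s - 1.
Evaluating at s = 8: p(8) = -121.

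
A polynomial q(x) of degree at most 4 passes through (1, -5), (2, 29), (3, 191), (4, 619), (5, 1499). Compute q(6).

3065

Forward differences of the values at x = 1, 2, 3, 4, 5:
  q  : -5  29  191  619  1499
  Δ  : 34  162  428  880
  Δ^2: 128  266  452
  Δ^3: 138  186
  Δ^4: 48
The fourth differences are constant, confirming degree 4.
Interpolating (Newton forward form) and evaluating at x = 6 gives q(6) = 3065.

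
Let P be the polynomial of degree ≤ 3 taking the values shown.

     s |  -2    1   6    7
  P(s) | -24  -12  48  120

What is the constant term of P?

-6

Write P(s) = as^3 + bs^2 + cs + d. Substituting each data point gives a linear system:
  -8a + 4b - 2c + d = -24
  a + b + c + d = -12
  216a + 36b + 6c + d = 48
  343a + 49b + 7c + d = 120
Solving the system yields a = 1, b = -4, c = -3, d = -6.
So P(s) = s³ - 4s² - 3s - 6.
The constant term is -6.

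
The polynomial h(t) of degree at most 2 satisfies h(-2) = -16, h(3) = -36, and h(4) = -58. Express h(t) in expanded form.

Using the Lagrange interpolation formula with nodes -2, 3, 4:
  L_0(t) = (t - 3)(t - 4) / 30
  L_1(t) = (t + 2)(t - 4) / -5
  L_2(t) = (t + 2)(t - 3) / 6
Then h(t) = -16·L_0(t) - 36·L_1(t) - 58·L_2(t).
Expanding and collecting terms gives h(t) = -3t^2 - t - 6.
Check: h(3) = -36. ✓

h(t) = -3t^2 - t - 6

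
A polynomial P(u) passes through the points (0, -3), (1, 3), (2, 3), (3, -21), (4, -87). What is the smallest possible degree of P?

Forward differences of the values at u = 0, 1, 2, 3, 4:
  P  : -3  3  3  -21  -87
  Δ  : 6  0  -24  -66
  Δ^2: -6  -24  -42
  Δ^3: -18  -18
  Δ^4: 0
The third differences are constant (-18) and nonzero, while all higher differences vanish, so the minimal degree is 3.

3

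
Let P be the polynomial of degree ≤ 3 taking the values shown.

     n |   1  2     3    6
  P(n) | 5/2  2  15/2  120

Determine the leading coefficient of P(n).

Write P(n) = an^3 + bn^2 + cn + d. Substituting each data point gives a linear system:
  a + b + c + d = 5/2
  8a + 4b + 2c + d = 2
  27a + 9b + 3c + d = 15/2
  216a + 36b + 6c + d = 120
Solving the system yields a = 1, b = -3, c = 3/2, d = 3.
So P(n) = n^3 - 3n^2 + (3/2)n + 3.
The leading coefficient is 1.

1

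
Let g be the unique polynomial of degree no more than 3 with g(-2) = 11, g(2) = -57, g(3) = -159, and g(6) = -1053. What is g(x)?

g(x) = -4x^3 - 5x^2 - x - 3

Write g(x) = ax^3 + bx^2 + cx + d. Substituting each data point gives a linear system:
  -8a + 4b - 2c + d = 11
  8a + 4b + 2c + d = -57
  27a + 9b + 3c + d = -159
  216a + 36b + 6c + d = -1053
Solving the system yields a = -4, b = -5, c = -1, d = -3.
So g(x) = -4x^3 - 5x^2 - x - 3.
Check: g(-2) = 11. ✓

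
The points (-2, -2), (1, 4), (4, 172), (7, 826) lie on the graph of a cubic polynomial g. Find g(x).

Write g(x) = ax^3 + bx^2 + cx + d. Substituting each data point gives a linear system:
  -8a + 4b - 2c + d = -2
  a + b + c + d = 4
  64a + 16b + 4c + d = 172
  343a + 49b + 7c + d = 826
Solving the system yields a = 2, b = 3, c = -1, d = 0.
So g(x) = 2x^3 + 3x^2 - x.
Check: g(1) = 4. ✓

g(x) = 2x^3 + 3x^2 - x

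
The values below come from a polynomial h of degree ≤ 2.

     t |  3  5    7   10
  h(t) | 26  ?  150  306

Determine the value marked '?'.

The 3 known points determine the degree-2 polynomial uniquely.
Write h(t) = at^2 + bt + c. Substituting each data point gives a linear system:
  9a + 3b + c = 26
  49a + 7b + c = 150
  100a + 10b + c = 306
Solving the system yields a = 3, b = 1, c = -4.
So h(t) = 3t^2 + t - 4.
Then h(5) = 76.

76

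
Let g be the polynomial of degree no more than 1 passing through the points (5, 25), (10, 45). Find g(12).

Write g(x) = ax + b. Substituting each data point gives a linear system:
  5a + b = 25
  10a + b = 45
Solving the system yields a = 4, b = 5.
So g(x) = 4x + 5.
Then g(12) = 53.

53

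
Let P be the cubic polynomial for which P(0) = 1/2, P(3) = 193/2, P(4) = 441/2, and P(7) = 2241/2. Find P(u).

Using the Lagrange interpolation formula with nodes 0, 3, 4, 7:
  L_0(u) = (u - 3)(u - 4)(u - 7) / -84
  L_1(u) = u(u - 4)(u - 7) / 12
  L_2(u) = u(u - 3)(u - 7) / -12
  L_3(u) = u(u - 3)(u - 4) / 84
Then P(u) = 1/2·L_0(u) + 193/2·L_1(u) + 441/2·L_2(u) + 2241/2·L_3(u).
Expanding and collecting terms gives P(u) = 3u^3 + 2u^2 - u + 1/2.
Check: P(7) = 2241/2. ✓

P(u) = 3u^3 + 2u^2 - u + 1/2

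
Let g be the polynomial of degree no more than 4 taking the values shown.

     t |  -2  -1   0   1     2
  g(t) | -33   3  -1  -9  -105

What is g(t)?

Write g(t) = at^4 + bt^3 + ct^2 + dt + e. Substituting each data point gives a linear system:
  16a - 8b + 4c - 2d + e = -33
  a - b + c - d + e = 3
  e = -1
  a + b + c + d + e = -9
  16a + 8b + 4c + 2d + e = -105
Solving the system yields a = -5, b = -4, c = 3, d = -2, e = -1.
So g(t) = -5t^4 - 4t^3 + 3t^2 - 2t - 1.
Check: g(1) = -9. ✓

g(t) = -5t^4 - 4t^3 + 3t^2 - 2t - 1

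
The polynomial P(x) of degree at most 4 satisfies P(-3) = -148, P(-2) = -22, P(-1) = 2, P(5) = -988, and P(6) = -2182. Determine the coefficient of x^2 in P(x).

Write P(x) = ax^4 + bx^3 + cx^2 + dx + e. Substituting each data point gives a linear system:
  81a - 27b + 9c - 3d + e = -148
  16a - 8b + 4c - 2d + e = -22
  a - b + c - d + e = 2
  625a + 125b + 25c + 5d + e = -988
  1296a + 216b + 36c + 6d + e = -2182
Solving the system yields a = -2, b = 1, c = 5, d = 2, e = 2.
So P(x) = -2x^4 + x^3 + 5x^2 + 2x + 2.
The coefficient of x^2 is 5.

5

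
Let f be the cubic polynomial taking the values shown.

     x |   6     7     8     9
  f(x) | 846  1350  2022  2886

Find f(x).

f(x) = 4x^3 - 4x + 6

Write f(x) = ax^3 + bx^2 + cx + d. Substituting each data point gives a linear system:
  216a + 36b + 6c + d = 846
  343a + 49b + 7c + d = 1350
  512a + 64b + 8c + d = 2022
  729a + 81b + 9c + d = 2886
Solving the system yields a = 4, b = 0, c = -4, d = 6.
So f(x) = 4x^3 - 4x + 6.
Check: f(7) = 1350. ✓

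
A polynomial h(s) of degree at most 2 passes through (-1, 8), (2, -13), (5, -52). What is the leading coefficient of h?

Write h(s) = as^2 + bs + c. Substituting each data point gives a linear system:
  a - b + c = 8
  4a + 2b + c = -13
  25a + 5b + c = -52
Solving the system yields a = -1, b = -6, c = 3.
So h(s) = -s² - 6s + 3.
The leading coefficient is -1.

-1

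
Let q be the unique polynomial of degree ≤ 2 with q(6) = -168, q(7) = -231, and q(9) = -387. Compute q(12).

Using the Lagrange interpolation formula with nodes 6, 7, 9:
  L_0(s) = (s - 7)(s - 9) / 3
  L_1(s) = (s - 6)(s - 9) / -2
  L_2(s) = (s - 6)(s - 7) / 6
Then q(s) = -168·L_0(s) - 231·L_1(s) - 387·L_2(s).
Expanding and collecting terms gives q(s) = -5s^2 + 2s.
Evaluating at s = 12: q(12) = -696.

-696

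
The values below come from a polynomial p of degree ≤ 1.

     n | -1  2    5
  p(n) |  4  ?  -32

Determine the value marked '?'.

On equispaced nodes a degree-1 polynomial has vanishing second forward difference, so
  p(-1) - 2·p(2) + p(5) = 0.
Substituting the known values and solving for p(2):
  -2·p(2) = 28
  p(2) = -14.

-14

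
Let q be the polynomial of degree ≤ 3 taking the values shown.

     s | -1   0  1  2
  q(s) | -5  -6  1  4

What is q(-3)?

Using the Lagrange interpolation formula with nodes -1, 0, 1, 2:
  L_0(s) = s(s - 1)(s - 2) / -6
  L_1(s) = (s + 1)(s - 1)(s - 2) / 2
  L_2(s) = (s + 1)s(s - 2) / -2
  L_3(s) = (s + 1)s(s - 1) / 6
Then q(s) = -5·L_0(s) - 6·L_1(s) + 1·L_2(s) + 4·L_3(s).
Expanding and collecting terms gives q(s) = -2s^3 + 4s^2 + 5s - 6.
Evaluating at s = -3: q(-3) = 69.

69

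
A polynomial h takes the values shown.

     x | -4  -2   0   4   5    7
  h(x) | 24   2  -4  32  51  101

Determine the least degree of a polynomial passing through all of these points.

2

Divided differences on the nodes -4, -2, 0, 4, 5, 7:
  order 0: 24  2  -4  32  51  101
  order 1: -11  -3  9  19  25
  order 2: 2  2  2  2
  order 3: 0  0  0
  order 4: 0  0
  order 5: 0
The order-2 divided differences are all 2 (nonzero) and every higher order vanishes, so the data lies on a polynomial of degree exactly 2.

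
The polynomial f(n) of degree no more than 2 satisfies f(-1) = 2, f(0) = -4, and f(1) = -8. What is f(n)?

f(n) = n^2 - 5n - 4

Write f(n) = an^2 + bn + c. Substituting each data point gives a linear system:
  a - b + c = 2
  c = -4
  a + b + c = -8
Solving the system yields a = 1, b = -5, c = -4.
So f(n) = n^2 - 5n - 4.
Check: f(1) = -8. ✓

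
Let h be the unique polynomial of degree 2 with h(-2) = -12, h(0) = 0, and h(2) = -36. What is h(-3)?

Using the Lagrange interpolation formula with nodes -2, 0, 2:
  L_0(u) = u(u - 2) / 8
  L_1(u) = (u + 2)(u - 2) / -4
  L_2(u) = (u + 2)u / 8
Then h(u) = -12·L_0(u) + 0·L_1(u) - 36·L_2(u).
Expanding and collecting terms gives h(u) = -6u² - 6u.
Evaluating at u = -3: h(-3) = -36.

-36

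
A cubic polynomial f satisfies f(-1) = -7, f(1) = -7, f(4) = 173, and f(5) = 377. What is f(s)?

Using the Lagrange interpolation formula with nodes -1, 1, 4, 5:
  L_0(s) = (s - 1)(s - 4)(s - 5) / -60
  L_1(s) = (s + 1)(s - 4)(s - 5) / 24
  L_2(s) = (s + 1)(s - 1)(s - 5) / -15
  L_3(s) = (s + 1)(s - 1)(s - 4) / 24
Then f(s) = -7·L_0(s) - 7·L_1(s) + 173·L_2(s) + 377·L_3(s).
Expanding and collecting terms gives f(s) = 4s^3 - 4s^2 - 4s - 3.
Check: f(4) = 173. ✓

f(s) = 4s^3 - 4s^2 - 4s - 3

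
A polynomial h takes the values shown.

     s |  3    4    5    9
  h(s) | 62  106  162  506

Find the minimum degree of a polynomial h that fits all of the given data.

Divided differences on the nodes 3, 4, 5, 9:
  order 0: 62  106  162  506
  order 1: 44  56  86
  order 2: 6  6
  order 3: 0
The order-2 divided differences are all 6 (nonzero) and every higher order vanishes, so the data lies on a polynomial of degree exactly 2.

2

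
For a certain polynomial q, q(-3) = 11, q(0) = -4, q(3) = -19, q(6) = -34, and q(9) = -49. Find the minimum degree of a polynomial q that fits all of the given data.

1

Forward differences of the values at u = -3, 0, 3, 6, 9:
  q  : 11  -4  -19  -34  -49
  Δ  : -15  -15  -15  -15
  Δ^2: 0  0  0
  Δ^3: 0  0
  Δ^4: 0
The first differences are constant (-15) and nonzero, while all higher differences vanish, so the minimal degree is 1.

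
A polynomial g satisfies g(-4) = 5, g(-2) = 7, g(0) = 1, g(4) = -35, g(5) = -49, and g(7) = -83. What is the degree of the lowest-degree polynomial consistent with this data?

2

Divided differences on the nodes -4, -2, 0, 4, 5, 7:
  order 0: 5  7  1  -35  -49  -83
  order 1: 1  -3  -9  -14  -17
  order 2: -1  -1  -1  -1
  order 3: 0  0  0
  order 4: 0  0
  order 5: 0
The order-2 divided differences are all -1 (nonzero) and every higher order vanishes, so the data lies on a polynomial of degree exactly 2.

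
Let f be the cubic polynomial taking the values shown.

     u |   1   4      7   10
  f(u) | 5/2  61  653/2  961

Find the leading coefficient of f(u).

Write f(u) = au^3 + bu^2 + cu + d. Substituting each data point gives a linear system:
  a + b + c + d = 5/2
  64a + 16b + 4c + d = 61
  343a + 49b + 7c + d = 653/2
  1000a + 100b + 10c + d = 961
Solving the system yields a = 1, b = -1/2, c = 1, d = 1.
So f(u) = u³ - (1/2)u² + u + 1.
The leading coefficient is 1.

1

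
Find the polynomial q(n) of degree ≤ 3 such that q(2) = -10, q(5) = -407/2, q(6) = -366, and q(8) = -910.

q(n) = -2n^3 + (3/2)n^2 + 3n - 6

Using the Lagrange interpolation formula with nodes 2, 5, 6, 8:
  L_0(n) = (n - 5)(n - 6)(n - 8) / -72
  L_1(n) = (n - 2)(n - 6)(n - 8) / 9
  L_2(n) = (n - 2)(n - 5)(n - 8) / -8
  L_3(n) = (n - 2)(n - 5)(n - 6) / 36
Then q(n) = -10·L_0(n) - 407/2·L_1(n) - 366·L_2(n) - 910·L_3(n).
Expanding and collecting terms gives q(n) = -2n³ + (3/2)n² + 3n - 6.
Check: q(5) = -407/2. ✓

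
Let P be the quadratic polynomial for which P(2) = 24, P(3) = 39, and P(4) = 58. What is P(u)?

P(u) = 2u^2 + 5u + 6

Using the Lagrange interpolation formula with nodes 2, 3, 4:
  L_0(u) = (u - 3)(u - 4) / 2
  L_1(u) = (u - 2)(u - 4) / -1
  L_2(u) = (u - 2)(u - 3) / 2
Then P(u) = 24·L_0(u) + 39·L_1(u) + 58·L_2(u).
Expanding and collecting terms gives P(u) = 2u^2 + 5u + 6.
Check: P(2) = 24. ✓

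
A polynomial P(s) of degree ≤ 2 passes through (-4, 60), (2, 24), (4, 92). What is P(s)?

P(s) = 5s^2 + 4s - 4

Using the Lagrange interpolation formula with nodes -4, 2, 4:
  L_0(s) = (s - 2)(s - 4) / 48
  L_1(s) = (s + 4)(s - 4) / -12
  L_2(s) = (s + 4)(s - 2) / 16
Then P(s) = 60·L_0(s) + 24·L_1(s) + 92·L_2(s).
Expanding and collecting terms gives P(s) = 5s^2 + 4s - 4.
Check: P(-4) = 60. ✓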